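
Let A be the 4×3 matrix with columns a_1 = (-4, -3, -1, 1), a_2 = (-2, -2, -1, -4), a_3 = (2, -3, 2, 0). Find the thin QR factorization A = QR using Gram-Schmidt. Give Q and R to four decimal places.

a_1 = (-4, -3, -1, 1); ‖a_1‖ = 5.1962, so q_1 = (-0.7698, -0.5774, -0.1925, 0.1925).
q_1·a_2 = (-0.7698)·(-2) + (-0.5774)·(-2) + (-0.1925)·(-1) + 0.1925·(-4) = 2.1170.
u_2 = a_2 − 2.1170·q_1 = (-0.3704, -0.7778, -0.5926, -4.4074).
‖u_2‖ = 4.5297, so q_2 = (-0.0818, -0.1717, -0.1308, -0.9730).
q_1·a_3 = (-0.7698)·2 + (-0.5774)·(-3) + (-0.1925)·2 + 0.1925·0 = -0.1925; q_2·a_3 = (-0.0818)·2 + (-0.1717)·(-3) + (-0.1308)·2 + (-0.9730)·0 = 0.0899.
u_3 = a_3 + 0.1925·q_1 − 0.0899·q_2 = (1.8592, -3.0957, 1.9747, 0.1245).
‖u_3‖ = 4.1176, so q_3 = (0.4515, -0.7518, 0.4796, 0.0302).

Q = [[-0.7698, -0.0818, 0.4515], [-0.5774, -0.1717, -0.7518], [-0.1925, -0.1308, 0.4796], [0.1925, -0.9730, 0.0302]], R = [[5.1962, 2.1170, -0.1925], [0.0000, 4.5297, 0.0899], [0.0000, 0.0000, 4.1176]]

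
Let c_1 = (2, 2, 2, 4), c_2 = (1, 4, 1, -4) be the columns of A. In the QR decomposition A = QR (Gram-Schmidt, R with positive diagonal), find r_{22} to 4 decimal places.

e_1 = c_1/‖c_1‖ = (2, 2, 2, 4)/5.2915 = (0.3780, 0.3780, 0.3780, 0.7559).
r_{12} = e_1·c_2 = -0.7559.
u_2 = c_2 + 0.7559·e_1 = (1.2857, 4.2857, 1.2857, -3.4286).
r_{22} = ‖u_2‖ = 5.7817.

r_{22} = 5.7817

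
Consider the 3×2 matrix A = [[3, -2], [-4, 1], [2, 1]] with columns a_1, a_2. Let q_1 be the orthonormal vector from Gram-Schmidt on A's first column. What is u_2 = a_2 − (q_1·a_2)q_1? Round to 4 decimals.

u_2 = (-1.1724, -0.1034, 1.5517)

q_1 = a_1/‖a_1‖ = (3, -4, 2)/5.3852 = (0.5571, -0.7428, 0.3714).
r_{12} = q_1·a_2 = -1.4856.
u_2 = a_2 + 1.4856·q_1 = (-1.1724, -0.1034, 1.5517).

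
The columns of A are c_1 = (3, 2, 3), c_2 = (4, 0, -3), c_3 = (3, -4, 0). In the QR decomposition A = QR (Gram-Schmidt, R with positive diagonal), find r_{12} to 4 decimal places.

r_{12} = 0.6396

c_1 = (3, 2, 3); ‖c_1‖ = 4.6904, so q_1 = (0.6396, 0.4264, 0.6396).
r_{12} = q_1·c_2 = 0.6396.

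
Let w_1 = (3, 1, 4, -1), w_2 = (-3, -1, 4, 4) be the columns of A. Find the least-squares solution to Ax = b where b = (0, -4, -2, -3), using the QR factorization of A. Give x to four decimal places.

x = (-0.3062, -0.3664)

w_1 = (3, 1, 4, -1); ‖w_1‖ = 5.1962, so q_1 = (0.5774, 0.1925, 0.7698, -0.1925).
q_1·w_2 = 0.5774·(-3) + 0.1925·(-1) + 0.7698·4 + (-0.1925)·4 = 0.3849.
u_2 = w_2 − 0.3849·q_1 = (-3.2222, -1.0741, 3.7037, 4.0741).
‖u_2‖ = 6.4693, so q_2 = (-0.4981, -0.1660, 0.5725, 0.6298).
Qᵀb = (-1.7321, -2.3702).
Back-substitute: x_2 = -2.3702/6.4693 = -0.3664.
x_1 = (-1.7321 − 0.3849·(-0.3664))/5.1962 = -0.3062.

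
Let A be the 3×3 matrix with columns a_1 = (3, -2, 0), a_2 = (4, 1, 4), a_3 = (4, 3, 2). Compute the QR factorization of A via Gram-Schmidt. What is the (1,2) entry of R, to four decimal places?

r_{12} = 2.7735

e_1 = a_1/‖a_1‖ = (3, -2, 0)/3.6056 = (0.8321, -0.5547, 0.0000).
r_{12} = e_1·a_2 = 2.7735.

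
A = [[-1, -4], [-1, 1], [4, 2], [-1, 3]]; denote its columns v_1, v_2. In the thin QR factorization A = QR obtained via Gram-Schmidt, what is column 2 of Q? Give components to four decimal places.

e_2 = (-0.6935, 0.2754, 0.0612, 0.6629)

v_1 = (-1, -1, 4, -1); ‖v_1‖ = 4.3589, so e_1 = (-0.2294, -0.2294, 0.9177, -0.2294).
e_1·v_2 = (-0.2294)·(-4) + (-0.2294)·1 + 0.9177·2 + (-0.2294)·3 = 1.8353.
u_2 = v_2 − 1.8353·e_1 = (-3.5789, 1.4211, 0.3158, 3.4211).
‖u_2‖ = 5.1606, so e_2 = (-0.6935, 0.2754, 0.0612, 0.6629).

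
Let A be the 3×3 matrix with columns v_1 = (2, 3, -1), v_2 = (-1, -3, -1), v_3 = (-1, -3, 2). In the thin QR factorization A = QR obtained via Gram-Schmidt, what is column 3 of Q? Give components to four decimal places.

q_3 = (0.8165, -0.4082, 0.4082)

v_1 = (2, 3, -1); ‖v_1‖ = 3.7417, so q_1 = (0.5345, 0.8018, -0.2673).
q_1·v_2 = 0.5345·(-1) + 0.8018·(-3) + (-0.2673)·(-1) = -2.6726.
u_2 = v_2 + 2.6726·q_1 = (0.4286, -0.8571, -1.7143).
‖u_2‖ = 1.9640, so q_2 = (0.2182, -0.4364, -0.8729).
q_1·v_3 = 0.5345·(-1) + 0.8018·(-3) + (-0.2673)·2 = -3.4744; q_2·v_3 = 0.2182·(-1) + (-0.4364)·(-3) + (-0.8729)·2 = -0.6547.
u_3 = v_3 + 3.4744·q_1 + 0.6547·q_2 = (1.0000, -0.5000, 0.5000).
‖u_3‖ = 1.2247, so q_3 = (0.8165, -0.4082, 0.4082).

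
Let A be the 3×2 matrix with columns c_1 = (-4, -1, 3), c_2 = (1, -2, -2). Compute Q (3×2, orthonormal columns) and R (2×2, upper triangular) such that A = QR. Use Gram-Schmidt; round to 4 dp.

Q = [[-0.7845, -0.0902], [-0.1961, -0.9025], [0.5883, -0.4212]], R = [[5.0990, -1.5689], [0.0000, 2.5570]]

c_1 = (-4, -1, 3); ‖c_1‖ = 5.0990, so q_1 = (-0.7845, -0.1961, 0.5883).
q_1·c_2 = (-0.7845)·1 + (-0.1961)·(-2) + 0.5883·(-2) = -1.5689.
u_2 = c_2 + 1.5689·q_1 = (-0.2308, -2.3077, -1.0769).
‖u_2‖ = 2.5570, so q_2 = (-0.0902, -0.9025, -0.4212).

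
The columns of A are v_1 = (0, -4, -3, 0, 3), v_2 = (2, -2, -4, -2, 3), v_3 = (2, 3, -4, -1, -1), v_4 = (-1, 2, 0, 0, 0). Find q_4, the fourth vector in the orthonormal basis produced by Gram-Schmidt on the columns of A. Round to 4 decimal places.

q_1 = v_1/‖v_1‖ = (0, -4, -3, 0, 3)/5.8310 = (0.0000, -0.6860, -0.5145, 0.0000, 0.5145).
r_{12} = q_1·v_2 = 4.9735.
u_2 = v_2 − 4.9735·q_1 = (2.0000, 1.4118, -1.4412, -2.0000, 0.4412).
‖u_2‖ = 3.5021, so q_2 = (0.5711, 0.4031, -0.4115, -0.5711, 0.1260).
r_{13} = q_1·v_3 = -0.5145; r_{23} = q_2·v_3 = 4.4427.
u_3 = v_3 + 0.5145·q_1 − 4.4427·q_2 = (-0.5372, 0.8561, -2.4365, 1.5372, -1.2950).
‖u_3‖ = 3.3163, so q_3 = (-0.1620, 0.2582, -0.7347, 0.4635, -0.3905).
r_{14} = q_1·v_4 = -1.3720; r_{24} = q_2·v_4 = 0.2352; r_{34} = q_3·v_4 = 0.6783.
u_4 = v_4 + 1.3720·q_1 − 0.2352·q_2 − 0.6783·q_3 = (-1.0244, 0.7889, -0.1108, -0.1801, 0.9411).
‖u_4‖ = 1.6132, so q_4 = (-0.6350, 0.4891, -0.0687, -0.1117, 0.5834).

q_4 = (-0.6350, 0.4891, -0.0687, -0.1117, 0.5834)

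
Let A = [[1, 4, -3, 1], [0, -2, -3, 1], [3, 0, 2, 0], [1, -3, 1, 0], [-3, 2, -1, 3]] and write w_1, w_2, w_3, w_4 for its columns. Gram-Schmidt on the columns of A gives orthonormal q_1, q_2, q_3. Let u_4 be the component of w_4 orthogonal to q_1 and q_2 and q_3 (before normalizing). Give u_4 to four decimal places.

u_4 = (0.0982, 0.5320, 1.3342, 0.8840, 1.6616)

q_1 = w_1/‖w_1‖ = (1, 0, 3, 1, -3)/4.4721 = (0.2236, 0.0000, 0.6708, 0.2236, -0.6708).
r_{12} = q_1·w_2 = -1.1180.
u_2 = w_2 + 1.1180·q_1 = (4.2500, -2.0000, 0.7500, -2.7500, 1.2500).
‖u_2‖ = 5.6347, so q_2 = (0.7543, -0.3549, 0.1331, -0.4880, 0.2218).
r_{13} = q_1·w_3 = 1.5652; r_{23} = q_2·w_3 = -1.6416.
u_3 = w_3 − 1.5652·q_1 + 1.6416·q_2 = (-2.1118, -3.5827, 1.1685, -0.1512, 0.4142).
‖u_3‖ = 4.3422, so q_3 = (-0.4863, -0.8251, 0.2691, -0.0348, 0.0954).
r_{14} = q_1·w_4 = -1.7889; r_{24} = q_2·w_4 = 1.0648; r_{34} = q_3·w_4 = -1.0253.
u_4 = w_4 + 1.7889·q_1 − 1.0648·q_2 + 1.0253·q_3 = (0.0982, 0.5320, 1.3342, 0.8840, 1.6616).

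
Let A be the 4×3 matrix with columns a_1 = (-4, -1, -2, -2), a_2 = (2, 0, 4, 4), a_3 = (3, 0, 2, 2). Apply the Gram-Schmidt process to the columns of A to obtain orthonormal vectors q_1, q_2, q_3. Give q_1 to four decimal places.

q_1 = (-0.8000, -0.2000, -0.4000, -0.4000)

q_1 = a_1/‖a_1‖ = (-4, -1, -2, -2)/5.0000 = (-0.8000, -0.2000, -0.4000, -0.4000).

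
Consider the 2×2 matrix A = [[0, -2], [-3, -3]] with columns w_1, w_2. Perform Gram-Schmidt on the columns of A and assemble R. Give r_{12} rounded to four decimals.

w_1 = (0, -3); ‖w_1‖ = 3.0000, so e_1 = (0.0000, -1.0000).
r_{12} = e_1·w_2 = 3.0000.

r_{12} = 3.0000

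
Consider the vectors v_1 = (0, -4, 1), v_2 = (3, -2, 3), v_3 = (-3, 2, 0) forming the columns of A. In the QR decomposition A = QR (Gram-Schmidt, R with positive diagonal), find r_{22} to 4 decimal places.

r_{22} = 3.8578

v_1 = (0, -4, 1); ‖v_1‖ = 4.1231, so q_1 = (0.0000, -0.9701, 0.2425).
q_1·v_2 = 0.0000·3 + (-0.9701)·(-2) + 0.2425·3 = 2.6679.
u_2 = v_2 − 2.6679·q_1 = (3.0000, 0.5882, 2.3529).
r_{22} = ‖u_2‖ = 3.8578.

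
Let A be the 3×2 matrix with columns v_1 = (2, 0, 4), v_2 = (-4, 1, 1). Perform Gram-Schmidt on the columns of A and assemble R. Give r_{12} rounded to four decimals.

r_{12} = -0.8944

q_1 = v_1/‖v_1‖ = (2, 0, 4)/4.4721 = (0.4472, 0.0000, 0.8944).
r_{12} = q_1·v_2 = -0.8944.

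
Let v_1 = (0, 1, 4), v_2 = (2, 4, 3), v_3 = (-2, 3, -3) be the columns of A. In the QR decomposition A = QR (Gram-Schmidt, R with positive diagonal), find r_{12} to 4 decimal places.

v_1 = (0, 1, 4); ‖v_1‖ = 4.1231, so q_1 = (0.0000, 0.2425, 0.9701).
r_{12} = q_1·v_2 = 3.8806.

r_{12} = 3.8806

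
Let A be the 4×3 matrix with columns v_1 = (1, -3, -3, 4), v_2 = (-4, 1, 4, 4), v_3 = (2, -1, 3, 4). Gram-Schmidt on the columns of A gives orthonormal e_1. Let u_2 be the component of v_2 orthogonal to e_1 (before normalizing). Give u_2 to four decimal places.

u_2 = (-3.9143, 0.7429, 3.7429, 4.3429)

v_1 = (1, -3, -3, 4); ‖v_1‖ = 5.9161, so e_1 = (0.1690, -0.5071, -0.5071, 0.6761).
e_1·v_2 = 0.1690·(-4) + (-0.5071)·1 + (-0.5071)·4 + 0.6761·4 = -0.5071.
u_2 = v_2 + 0.5071·e_1 = (-3.9143, 0.7429, 3.7429, 4.3429).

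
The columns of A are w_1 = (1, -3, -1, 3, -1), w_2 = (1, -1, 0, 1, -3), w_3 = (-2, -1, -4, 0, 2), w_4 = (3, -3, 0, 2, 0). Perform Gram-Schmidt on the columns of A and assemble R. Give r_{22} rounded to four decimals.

w_1 = (1, -3, -1, 3, -1); ‖w_1‖ = 4.5826, so q_1 = (0.2182, -0.6547, -0.2182, 0.6547, -0.2182).
q_1·w_2 = 0.2182·1 + (-0.6547)·(-1) + (-0.2182)·0 + 0.6547·1 + (-0.2182)·(-3) = 2.1822.
u_2 = w_2 − 2.1822·q_1 = (0.5238, 0.4286, 0.4762, -0.4286, -2.5238).
r_{22} = ‖u_2‖ = 2.6904.

r_{22} = 2.6904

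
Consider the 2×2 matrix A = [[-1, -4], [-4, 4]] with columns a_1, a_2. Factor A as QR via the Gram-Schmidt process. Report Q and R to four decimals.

Q = [[-0.2425, -0.9701], [-0.9701, 0.2425]], R = [[4.1231, -2.9104], [0.0000, 4.8507]]

a_1 = (-1, -4); ‖a_1‖ = 4.1231, so e_1 = (-0.2425, -0.9701).
e_1·a_2 = (-0.2425)·(-4) + (-0.9701)·4 = -2.9104.
u_2 = a_2 + 2.9104·e_1 = (-4.7059, 1.1765).
‖u_2‖ = 4.8507, so e_2 = (-0.9701, 0.2425).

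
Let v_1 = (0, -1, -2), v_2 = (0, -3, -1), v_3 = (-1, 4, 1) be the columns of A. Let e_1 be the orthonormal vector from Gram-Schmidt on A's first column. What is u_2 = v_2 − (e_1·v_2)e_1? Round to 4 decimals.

v_1 = (0, -1, -2); ‖v_1‖ = 2.2361, so e_1 = (0.0000, -0.4472, -0.8944).
e_1·v_2 = 0.0000·0 + (-0.4472)·(-3) + (-0.8944)·(-1) = 2.2361.
u_2 = v_2 − 2.2361·e_1 = (0.0000, -2.0000, 1.0000).

u_2 = (0.0000, -2.0000, 1.0000)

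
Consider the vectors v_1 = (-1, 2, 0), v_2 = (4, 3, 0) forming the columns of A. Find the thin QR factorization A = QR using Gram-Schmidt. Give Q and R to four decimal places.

v_1 = (-1, 2, 0); ‖v_1‖ = 2.2361, so q_1 = (-0.4472, 0.8944, 0.0000).
q_1·v_2 = (-0.4472)·4 + 0.8944·3 + 0.0000·0 = 0.8944.
u_2 = v_2 − 0.8944·q_1 = (4.4000, 2.2000, 0.0000).
‖u_2‖ = 4.9193, so q_2 = (0.8944, 0.4472, 0.0000).

Q = [[-0.4472, 0.8944], [0.8944, 0.4472], [0.0000, 0.0000]], R = [[2.2361, 0.8944], [0.0000, 4.9193]]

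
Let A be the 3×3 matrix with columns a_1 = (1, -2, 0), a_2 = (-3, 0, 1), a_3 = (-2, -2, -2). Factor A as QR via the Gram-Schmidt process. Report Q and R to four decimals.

Q = [[0.4472, -0.8381, -0.3123], [-0.8944, -0.4191, -0.1562], [0.0000, 0.3492, -0.9370]], R = [[2.2361, -1.3416, 0.8944], [0.0000, 2.8636, 1.8159], [0.0000, 0.0000, 2.8111]]

a_1 = (1, -2, 0); ‖a_1‖ = 2.2361, so q_1 = (0.4472, -0.8944, 0.0000).
q_1·a_2 = 0.4472·(-3) + (-0.8944)·0 + 0.0000·1 = -1.3416.
u_2 = a_2 + 1.3416·q_1 = (-2.4000, -1.2000, 1.0000).
‖u_2‖ = 2.8636, so q_2 = (-0.8381, -0.4191, 0.3492).
q_1·a_3 = 0.4472·(-2) + (-0.8944)·(-2) + 0.0000·(-2) = 0.8944; q_2·a_3 = (-0.8381)·(-2) + (-0.4191)·(-2) + 0.3492·(-2) = 1.8159.
u_3 = a_3 − 0.8944·q_1 − 1.8159·q_2 = (-0.8780, -0.4390, -2.6341).
‖u_3‖ = 2.8111, so q_3 = (-0.3123, -0.1562, -0.9370).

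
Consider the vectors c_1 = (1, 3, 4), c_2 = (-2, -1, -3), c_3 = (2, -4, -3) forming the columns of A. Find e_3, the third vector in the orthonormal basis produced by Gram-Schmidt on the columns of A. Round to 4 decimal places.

e_3 = (0.5774, 0.5774, -0.5774)

c_1 = (1, 3, 4); ‖c_1‖ = 5.0990, so e_1 = (0.1961, 0.5883, 0.7845).
e_1·c_2 = 0.1961·(-2) + 0.5883·(-1) + 0.7845·(-3) = -3.3340.
u_2 = c_2 + 3.3340·e_1 = (-1.3462, 0.9615, -0.3846).
‖u_2‖ = 1.6984, so e_2 = (-0.7926, 0.5661, -0.2265).
e_1·c_3 = 0.1961·2 + 0.5883·(-4) + 0.7845·(-3) = -4.3146; e_2·c_3 = (-0.7926)·2 + 0.5661·(-4) + (-0.2265)·(-3) = -3.1704.
u_3 = c_3 + 4.3146·e_1 + 3.1704·e_2 = (0.3333, 0.3333, -0.3333).
‖u_3‖ = 0.5774, so e_3 = (0.5774, 0.5774, -0.5774).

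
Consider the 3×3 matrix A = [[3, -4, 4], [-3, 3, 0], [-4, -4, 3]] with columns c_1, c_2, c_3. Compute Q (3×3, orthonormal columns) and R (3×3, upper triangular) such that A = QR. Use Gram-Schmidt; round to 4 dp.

c_1 = (3, -3, -4); ‖c_1‖ = 5.8310, so q_1 = (0.5145, -0.5145, -0.6860).
q_1·c_2 = 0.5145·(-4) + (-0.5145)·3 + (-0.6860)·(-4) = -0.8575.
u_2 = c_2 + 0.8575·q_1 = (-3.5588, 2.5588, -4.5882).
‖u_2‖ = 6.3454, so q_2 = (-0.5608, 0.4033, -0.7231).
q_1·c_3 = 0.5145·4 + (-0.5145)·0 + (-0.6860)·3 = 0.0000; q_2·c_3 = (-0.5608)·4 + 0.4033·0 + (-0.7231)·3 = -4.4126.
u_3 = c_3 + 0.0000·q_1 + 4.4126·q_2 = (1.5252, 1.7794, -0.1907).
‖u_3‖ = 2.3514, so q_3 = (0.6486, 0.7568, -0.0811).

Q = [[0.5145, -0.5608, 0.6486], [-0.5145, 0.4033, 0.7568], [-0.6860, -0.7231, -0.0811]], R = [[5.8310, -0.8575, 0.0000], [0.0000, 6.3454, -4.4126], [0.0000, 0.0000, 2.3514]]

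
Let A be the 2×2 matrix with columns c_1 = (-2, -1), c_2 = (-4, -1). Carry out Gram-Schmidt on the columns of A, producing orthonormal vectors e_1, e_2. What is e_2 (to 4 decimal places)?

e_2 = (-0.4472, 0.8944)

e_1 = c_1/‖c_1‖ = (-2, -1)/2.2361 = (-0.8944, -0.4472).
r_{12} = e_1·c_2 = 4.0249.
u_2 = c_2 − 4.0249·e_1 = (-0.4000, 0.8000).
‖u_2‖ = 0.8944, so e_2 = (-0.4472, 0.8944).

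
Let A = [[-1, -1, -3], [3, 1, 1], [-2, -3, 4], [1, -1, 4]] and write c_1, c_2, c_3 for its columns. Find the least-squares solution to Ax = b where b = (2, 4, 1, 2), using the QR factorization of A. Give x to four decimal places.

x = (2.2964, -2.5810, -0.6087)

q_1 = c_1/‖c_1‖ = (-1, 3, -2, 1)/3.8730 = (-0.2582, 0.7746, -0.5164, 0.2582).
r_{12} = q_1·c_2 = 2.3238.
u_2 = c_2 − 2.3238·q_1 = (-0.4000, -0.8000, -1.8000, -1.6000).
‖u_2‖ = 2.5690, so q_2 = (-0.1557, -0.3114, -0.7006, -0.6228).
r_{13} = q_1·c_3 = 0.5164; r_{23} = q_2·c_3 = -5.1381.
u_3 = c_3 − 0.5164·q_1 + 5.1381·q_2 = (-3.6667, -1.0000, 0.6667, 0.6667).
‖u_3‖ = 3.9158, so q_3 = (-0.9364, -0.2554, 0.1703, 0.1703).
Qᵀb = (2.5820, -3.5032, -2.3835).
Back-substitute: x_3 = -2.3835/3.9158 = -0.6087.
x_2 = (-3.5032 + 5.1381·(-0.6087))/2.5690 = -2.5810.
x_1 = (2.5820 − 2.3238·(-2.5810) − 0.5164·(-0.6087))/3.8730 = 2.2964.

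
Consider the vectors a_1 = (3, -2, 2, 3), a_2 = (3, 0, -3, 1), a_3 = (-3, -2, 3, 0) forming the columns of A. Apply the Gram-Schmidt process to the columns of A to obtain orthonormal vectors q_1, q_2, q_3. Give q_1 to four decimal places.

q_1 = (0.5883, -0.3922, 0.3922, 0.5883)

q_1 = a_1/‖a_1‖ = (3, -2, 2, 3)/5.0990 = (0.5883, -0.3922, 0.3922, 0.5883).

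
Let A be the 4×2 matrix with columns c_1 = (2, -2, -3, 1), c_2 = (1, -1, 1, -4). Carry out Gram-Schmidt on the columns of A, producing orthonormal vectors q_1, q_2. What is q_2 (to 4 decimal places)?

c_1 = (2, -2, -3, 1); ‖c_1‖ = 4.2426, so q_1 = (0.4714, -0.4714, -0.7071, 0.2357).
q_1·c_2 = 0.4714·1 + (-0.4714)·(-1) + (-0.7071)·1 + 0.2357·(-4) = -0.7071.
u_2 = c_2 + 0.7071·q_1 = (1.3333, -1.3333, 0.5000, -3.8333).
‖u_2‖ = 4.3012, so q_2 = (0.3100, -0.3100, 0.1162, -0.8912).

q_2 = (0.3100, -0.3100, 0.1162, -0.8912)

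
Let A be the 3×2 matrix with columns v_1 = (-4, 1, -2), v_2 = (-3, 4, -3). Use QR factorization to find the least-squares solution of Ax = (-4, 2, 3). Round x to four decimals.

x = (0.7217, -0.1435)

e_1 = v_1/‖v_1‖ = (-4, 1, -2)/4.5826 = (-0.8729, 0.2182, -0.4364).
r_{12} = e_1·v_2 = 4.8008.
u_2 = v_2 − 4.8008·e_1 = (1.1905, 2.9524, -0.9048).
‖u_2‖ = 3.3094, so e_2 = (0.3597, 0.8921, -0.2734).
Qᵀb = (2.6186, -0.4748).
Back-substitute: x_2 = -0.4748/3.3094 = -0.1435.
x_1 = (2.6186 − 4.8008·(-0.1435))/4.5826 = 0.7217.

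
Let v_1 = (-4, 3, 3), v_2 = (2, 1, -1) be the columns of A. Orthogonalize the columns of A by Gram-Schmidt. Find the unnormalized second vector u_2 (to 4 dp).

v_1 = (-4, 3, 3); ‖v_1‖ = 5.8310, so q_1 = (-0.6860, 0.5145, 0.5145).
q_1·v_2 = (-0.6860)·2 + 0.5145·1 + 0.5145·(-1) = -1.3720.
u_2 = v_2 + 1.3720·q_1 = (1.0588, 1.7059, -0.2941).

u_2 = (1.0588, 1.7059, -0.2941)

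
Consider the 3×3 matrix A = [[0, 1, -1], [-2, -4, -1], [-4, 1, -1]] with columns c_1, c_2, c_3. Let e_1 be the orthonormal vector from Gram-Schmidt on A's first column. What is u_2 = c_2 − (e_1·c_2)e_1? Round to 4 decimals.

u_2 = (1.0000, -3.6000, 1.8000)

c_1 = (0, -2, -4); ‖c_1‖ = 4.4721, so e_1 = (0.0000, -0.4472, -0.8944).
e_1·c_2 = 0.0000·1 + (-0.4472)·(-4) + (-0.8944)·1 = 0.8944.
u_2 = c_2 − 0.8944·e_1 = (1.0000, -3.6000, 1.8000).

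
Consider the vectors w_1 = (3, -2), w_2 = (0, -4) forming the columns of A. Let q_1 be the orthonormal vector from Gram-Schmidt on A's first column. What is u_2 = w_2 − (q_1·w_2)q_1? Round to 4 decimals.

u_2 = (-1.8462, -2.7692)

w_1 = (3, -2); ‖w_1‖ = 3.6056, so q_1 = (0.8321, -0.5547).
q_1·w_2 = 0.8321·0 + (-0.5547)·(-4) = 2.2188.
u_2 = w_2 − 2.2188·q_1 = (-1.8462, -2.7692).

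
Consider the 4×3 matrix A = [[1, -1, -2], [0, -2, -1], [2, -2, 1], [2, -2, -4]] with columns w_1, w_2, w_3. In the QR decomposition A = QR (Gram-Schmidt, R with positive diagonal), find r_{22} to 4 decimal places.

r_{22} = 2.0000

w_1 = (1, 0, 2, 2); ‖w_1‖ = 3.0000, so q_1 = (0.3333, 0.0000, 0.6667, 0.6667).
q_1·w_2 = 0.3333·(-1) + 0.0000·(-2) + 0.6667·(-2) + 0.6667·(-2) = -3.0000.
u_2 = w_2 + 3.0000·q_1 = (0.0000, -2.0000, 0.0000, 0.0000).
r_{22} = ‖u_2‖ = 2.0000.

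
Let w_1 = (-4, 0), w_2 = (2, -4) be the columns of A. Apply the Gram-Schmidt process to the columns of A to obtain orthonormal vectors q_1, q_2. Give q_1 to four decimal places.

q_1 = (-1.0000, 0.0000)

w_1 = (-4, 0); ‖w_1‖ = 4.0000, so q_1 = (-1.0000, 0.0000).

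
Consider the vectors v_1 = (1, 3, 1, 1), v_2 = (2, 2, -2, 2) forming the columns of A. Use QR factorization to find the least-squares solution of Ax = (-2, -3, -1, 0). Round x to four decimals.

x = (-1.0000, 0.0000)

q_1 = v_1/‖v_1‖ = (1, 3, 1, 1)/3.4641 = (0.2887, 0.8660, 0.2887, 0.2887).
r_{12} = q_1·v_2 = 2.3094.
u_2 = v_2 − 2.3094·q_1 = (1.3333, 0.0000, -2.6667, 1.3333).
‖u_2‖ = 3.2660, so q_2 = (0.4082, 0.0000, -0.8165, 0.4082).
Qᵀb = (-3.4641, 0.0000).
Back-substitute: x_2 = 0.0000/3.2660 = 0.0000.
x_1 = (-3.4641 − 2.3094·0.0000)/3.4641 = -1.0000.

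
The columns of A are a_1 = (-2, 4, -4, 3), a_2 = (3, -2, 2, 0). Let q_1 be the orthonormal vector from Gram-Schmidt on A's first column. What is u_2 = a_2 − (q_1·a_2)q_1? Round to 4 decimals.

a_1 = (-2, 4, -4, 3); ‖a_1‖ = 6.7082, so q_1 = (-0.2981, 0.5963, -0.5963, 0.4472).
q_1·a_2 = (-0.2981)·3 + 0.5963·(-2) + (-0.5963)·2 + 0.4472·0 = -3.2796.
u_2 = a_2 + 3.2796·q_1 = (2.0222, -0.0444, 0.0444, 1.4667).

u_2 = (2.0222, -0.0444, 0.0444, 1.4667)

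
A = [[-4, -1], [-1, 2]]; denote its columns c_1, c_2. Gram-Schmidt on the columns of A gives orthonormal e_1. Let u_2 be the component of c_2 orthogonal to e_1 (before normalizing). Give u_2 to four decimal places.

e_1 = c_1/‖c_1‖ = (-4, -1)/4.1231 = (-0.9701, -0.2425).
r_{12} = e_1·c_2 = 0.4851.
u_2 = c_2 − 0.4851·e_1 = (-0.5294, 2.1176).

u_2 = (-0.5294, 2.1176)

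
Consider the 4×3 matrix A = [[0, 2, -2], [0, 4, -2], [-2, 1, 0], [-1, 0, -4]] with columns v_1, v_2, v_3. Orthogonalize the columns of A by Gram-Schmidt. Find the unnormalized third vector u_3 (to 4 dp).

v_1 = (0, 0, -2, -1); ‖v_1‖ = 2.2361, so q_1 = (0.0000, 0.0000, -0.8944, -0.4472).
q_1·v_2 = 0.0000·2 + 0.0000·4 + (-0.8944)·1 + (-0.4472)·0 = -0.8944.
u_2 = v_2 + 0.8944·q_1 = (2.0000, 4.0000, 0.2000, -0.4000).
‖u_2‖ = 4.4944, so q_2 = (0.4450, 0.8900, 0.0445, -0.0890).
q_1·v_3 = 0.0000·(-2) + 0.0000·(-2) + (-0.8944)·0 + (-0.4472)·(-4) = 1.7889; q_2·v_3 = 0.4450·(-2) + 0.8900·(-2) + 0.0445·0 + (-0.0890)·(-4) = -2.3140.
u_3 = v_3 − 1.7889·q_1 + 2.3140·q_2 = (-0.9703, 0.0594, 1.7030, -3.4059).

u_3 = (-0.9703, 0.0594, 1.7030, -3.4059)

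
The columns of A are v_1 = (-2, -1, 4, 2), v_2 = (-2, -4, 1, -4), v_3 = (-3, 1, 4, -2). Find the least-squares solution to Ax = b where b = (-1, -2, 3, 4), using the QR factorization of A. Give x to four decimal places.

x = (1.3782, 0.0029, -0.6156)

v_1 = (-2, -1, 4, 2); ‖v_1‖ = 5.0000, so e_1 = (-0.4000, -0.2000, 0.8000, 0.4000).
e_1·v_2 = (-0.4000)·(-2) + (-0.2000)·(-4) + 0.8000·1 + 0.4000·(-4) = 0.8000.
u_2 = v_2 − 0.8000·e_1 = (-1.6800, -3.8400, 0.3600, -4.3200).
‖u_2‖ = 6.0299, so e_2 = (-0.2786, -0.6368, 0.0597, -0.7164).
e_1·v_3 = (-0.4000)·(-3) + (-0.2000)·1 + 0.8000·4 + 0.4000·(-2) = 3.4000; e_2·v_3 = (-0.2786)·(-3) + (-0.6368)·1 + 0.0597·4 + (-0.7164)·(-2) = 1.8707.
u_3 = v_3 − 3.4000·e_1 − 1.8707·e_2 = (-1.1188, 2.8713, 1.1683, -2.0198).
‖u_3‖ = 3.8653, so e_3 = (-0.2894, 0.7428, 0.3023, -0.5225).
Qᵀb = (4.8000, -1.1343, -2.3796).
Back-substitute: x_3 = -2.3796/3.8653 = -0.6156.
x_2 = (-1.1343 − 1.8707·(-0.6156))/6.0299 = 0.0029.
x_1 = (4.8000 − 0.8000·0.0029 − 3.4000·(-0.6156))/5.0000 = 1.3782.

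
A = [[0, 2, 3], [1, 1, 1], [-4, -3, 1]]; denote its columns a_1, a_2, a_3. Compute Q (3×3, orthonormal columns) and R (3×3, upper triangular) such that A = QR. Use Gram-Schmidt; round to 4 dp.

q_1 = a_1/‖a_1‖ = (0, 1, -4)/4.1231 = (0.0000, 0.2425, -0.9701).
r_{12} = q_1·a_2 = 3.1530.
u_2 = a_2 − 3.1530·q_1 = (2.0000, 0.2353, 0.0588).
‖u_2‖ = 2.0147, so q_2 = (0.9927, 0.1168, 0.0292).
r_{13} = q_1·a_3 = -0.7276; r_{23} = q_2·a_3 = 3.1242.
u_3 = a_3 + 0.7276·q_1 − 3.1242·q_2 = (-0.1014, 0.8116, 0.2029).
‖u_3‖ = 0.8427, so q_3 = (-0.1204, 0.9631, 0.2408).

Q = [[0.0000, 0.9927, -0.1204], [0.2425, 0.1168, 0.9631], [-0.9701, 0.0292, 0.2408]], R = [[4.1231, 3.1530, -0.7276], [0.0000, 2.0147, 3.1242], [0.0000, 0.0000, 0.8427]]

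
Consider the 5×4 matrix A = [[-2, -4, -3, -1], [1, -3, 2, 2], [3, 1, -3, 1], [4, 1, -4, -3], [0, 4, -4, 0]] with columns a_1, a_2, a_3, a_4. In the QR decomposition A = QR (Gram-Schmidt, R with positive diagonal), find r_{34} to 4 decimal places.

a_1 = (-2, 1, 3, 4, 0); ‖a_1‖ = 5.4772, so e_1 = (-0.3651, 0.1826, 0.5477, 0.7303, 0.0000).
e_1·a_2 = (-0.3651)·(-4) + 0.1826·(-3) + 0.5477·1 + 0.7303·1 + 0.0000·4 = 2.1909.
u_2 = a_2 − 2.1909·e_1 = (-3.2000, -3.4000, -0.2000, -0.6000, 4.0000).
‖u_2‖ = 6.1806, so e_2 = (-0.5177, -0.5501, -0.0324, -0.0971, 0.6472).
e_1·a_3 = (-0.3651)·(-3) + 0.1826·2 + 0.5477·(-3) + 0.7303·(-4) + 0.0000·(-4) = -3.1038; e_2·a_3 = (-0.5177)·(-3) + (-0.5501)·2 + (-0.0324)·(-3) + (-0.0971)·(-4) + 0.6472·(-4) = -1.6503.
u_3 = a_3 + 3.1038·e_1 + 1.6503·e_2 = (-4.9878, 1.6588, -1.3534, -1.8935, -2.9319).
‖u_3‖ = 6.4531, so e_3 = (-0.7729, 0.2571, -0.2097, -0.2934, -0.4543).
r_{34} = e_3·a_4 = 1.9576.

r_{34} = 1.9576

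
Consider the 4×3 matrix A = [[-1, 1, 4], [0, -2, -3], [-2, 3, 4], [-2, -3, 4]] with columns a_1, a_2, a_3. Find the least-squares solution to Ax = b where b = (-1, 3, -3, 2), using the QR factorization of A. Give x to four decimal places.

x = (-0.4265, -0.8448, -0.2997)

e_1 = a_1/‖a_1‖ = (-1, 0, -2, -2)/3.0000 = (-0.3333, 0.0000, -0.6667, -0.6667).
r_{12} = e_1·a_2 = -0.3333.
u_2 = a_2 + 0.3333·e_1 = (0.8889, -2.0000, 2.7778, -3.2222).
‖u_2‖ = 4.7842, so e_2 = (0.1858, -0.4180, 0.5806, -0.6735).
r_{13} = e_1·a_3 = -6.6667; r_{23} = e_2·a_3 = 1.6257.
u_3 = a_3 + 6.6667·e_1 − 1.6257·e_2 = (1.4757, -2.3204, -1.3883, 0.6505).
‖u_3‖ = 3.1484, so e_3 = (0.4687, -0.7370, -0.4410, 0.2066).
Qᵀb = (1.0000, -4.5288, -0.9436).
Back-substitute: x_3 = -0.9436/3.1484 = -0.2997.
x_2 = (-4.5288 − 1.6257·(-0.2997))/4.7842 = -0.8448.
x_1 = (1.0000 + 0.3333·(-0.8448) + 6.6667·(-0.2997))/3.0000 = -0.4265.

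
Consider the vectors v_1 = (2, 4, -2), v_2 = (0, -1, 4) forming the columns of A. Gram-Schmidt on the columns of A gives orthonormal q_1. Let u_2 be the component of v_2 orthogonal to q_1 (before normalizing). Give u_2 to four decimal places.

q_1 = v_1/‖v_1‖ = (2, 4, -2)/4.8990 = (0.4082, 0.8165, -0.4082).
r_{12} = q_1·v_2 = -2.4495.
u_2 = v_2 + 2.4495·q_1 = (1.0000, 1.0000, 3.0000).

u_2 = (1.0000, 1.0000, 3.0000)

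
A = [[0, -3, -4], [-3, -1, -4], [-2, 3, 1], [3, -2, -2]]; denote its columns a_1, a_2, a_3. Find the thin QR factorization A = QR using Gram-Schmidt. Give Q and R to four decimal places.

a_1 = (0, -3, -2, 3); ‖a_1‖ = 4.6904, so e_1 = (0.0000, -0.6396, -0.4264, 0.6396).
e_1·a_2 = 0.0000·(-3) + (-0.6396)·(-1) + (-0.4264)·3 + 0.6396·(-2) = -1.9188.
u_2 = a_2 + 1.9188·e_1 = (-3.0000, -2.2273, 2.1818, -0.7727).
‖u_2‖ = 4.3952, so e_2 = (-0.6826, -0.5067, 0.4964, -0.1758).
e_1·a_3 = 0.0000·(-4) + (-0.6396)·(-4) + (-0.4264)·1 + 0.6396·(-2) = 0.8528; e_2·a_3 = (-0.6826)·(-4) + (-0.5067)·(-4) + 0.4964·1 + (-0.1758)·(-2) = 5.6052.
u_3 = a_3 − 0.8528·e_1 − 5.6052·e_2 = (-0.1741, -0.6141, -1.4188, -1.5600).
‖u_3‖ = 2.2032, so e_3 = (-0.0790, -0.2787, -0.6440, -0.7081).

Q = [[0.0000, -0.6826, -0.0790], [-0.6396, -0.5067, -0.2787], [-0.4264, 0.4964, -0.6440], [0.6396, -0.1758, -0.7081]], R = [[4.6904, -1.9188, 0.8528], [0.0000, 4.3952, 5.6052], [0.0000, 0.0000, 2.2032]]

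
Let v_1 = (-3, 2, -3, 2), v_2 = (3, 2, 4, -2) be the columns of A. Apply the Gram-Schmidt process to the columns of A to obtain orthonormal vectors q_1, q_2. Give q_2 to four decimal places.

q_2 = (0.1441, 0.9028, 0.3938, -0.0960)

q_1 = v_1/‖v_1‖ = (-3, 2, -3, 2)/5.0990 = (-0.5883, 0.3922, -0.5883, 0.3922).
r_{12} = q_1·v_2 = -4.1184.
u_2 = v_2 + 4.1184·q_1 = (0.5769, 3.6154, 1.5769, -0.3846).
‖u_2‖ = 4.0048, so q_2 = (0.1441, 0.9028, 0.3938, -0.0960).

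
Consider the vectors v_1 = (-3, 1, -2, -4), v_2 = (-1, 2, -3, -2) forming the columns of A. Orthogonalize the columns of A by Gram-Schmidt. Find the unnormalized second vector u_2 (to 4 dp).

v_1 = (-3, 1, -2, -4); ‖v_1‖ = 5.4772, so q_1 = (-0.5477, 0.1826, -0.3651, -0.7303).
q_1·v_2 = (-0.5477)·(-1) + 0.1826·2 + (-0.3651)·(-3) + (-0.7303)·(-2) = 3.4689.
u_2 = v_2 − 3.4689·q_1 = (0.9000, 1.3667, -1.7333, 0.5333).

u_2 = (0.9000, 1.3667, -1.7333, 0.5333)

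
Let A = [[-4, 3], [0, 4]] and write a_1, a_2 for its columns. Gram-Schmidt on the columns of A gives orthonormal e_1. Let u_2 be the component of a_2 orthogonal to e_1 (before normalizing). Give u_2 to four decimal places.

u_2 = (0.0000, 4.0000)

a_1 = (-4, 0); ‖a_1‖ = 4.0000, so e_1 = (-1.0000, 0.0000).
e_1·a_2 = (-1.0000)·3 + 0.0000·4 = -3.0000.
u_2 = a_2 + 3.0000·e_1 = (0.0000, 4.0000).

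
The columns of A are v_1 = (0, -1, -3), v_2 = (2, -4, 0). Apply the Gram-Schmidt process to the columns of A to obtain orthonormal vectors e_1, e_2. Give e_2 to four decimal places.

v_1 = (0, -1, -3); ‖v_1‖ = 3.1623, so e_1 = (0.0000, -0.3162, -0.9487).
e_1·v_2 = 0.0000·2 + (-0.3162)·(-4) + (-0.9487)·0 = 1.2649.
u_2 = v_2 − 1.2649·e_1 = (2.0000, -3.6000, 1.2000).
‖u_2‖ = 4.2895, so e_2 = (0.4663, -0.8393, 0.2798).

e_2 = (0.4663, -0.8393, 0.2798)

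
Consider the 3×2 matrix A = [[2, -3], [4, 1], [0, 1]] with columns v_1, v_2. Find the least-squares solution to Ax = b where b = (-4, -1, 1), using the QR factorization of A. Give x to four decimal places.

x = (-0.5000, 1.0000)

e_1 = v_1/‖v_1‖ = (2, 4, 0)/4.4721 = (0.4472, 0.8944, 0.0000).
r_{12} = e_1·v_2 = -0.4472.
u_2 = v_2 + 0.4472·e_1 = (-2.8000, 1.4000, 1.0000).
‖u_2‖ = 3.2863, so e_2 = (-0.8520, 0.4260, 0.3043).
Qᵀb = (-2.6833, 3.2863).
Back-substitute: x_2 = 3.2863/3.2863 = 1.0000.
x_1 = (-2.6833 + 0.4472·1.0000)/4.4721 = -0.5000.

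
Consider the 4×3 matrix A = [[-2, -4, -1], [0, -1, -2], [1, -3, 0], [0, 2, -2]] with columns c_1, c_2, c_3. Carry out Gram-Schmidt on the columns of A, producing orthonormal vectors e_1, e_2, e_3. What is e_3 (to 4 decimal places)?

e_1 = c_1/‖c_1‖ = (-2, 0, 1, 0)/2.2361 = (-0.8944, 0.0000, 0.4472, 0.0000).
r_{12} = e_1·c_2 = 2.2361.
u_2 = c_2 − 2.2361·e_1 = (-2.0000, -1.0000, -4.0000, 2.0000).
‖u_2‖ = 5.0000, so e_2 = (-0.4000, -0.2000, -0.8000, 0.4000).
r_{13} = e_1·c_3 = 0.8944; r_{23} = e_2·c_3 = 0.0000.
u_3 = c_3 − 0.8944·e_1 + 0.0000·e_2 = (-0.2000, -2.0000, -0.4000, -2.0000).
‖u_3‖ = 2.8636, so e_3 = (-0.0698, -0.6984, -0.1397, -0.6984).

e_3 = (-0.0698, -0.6984, -0.1397, -0.6984)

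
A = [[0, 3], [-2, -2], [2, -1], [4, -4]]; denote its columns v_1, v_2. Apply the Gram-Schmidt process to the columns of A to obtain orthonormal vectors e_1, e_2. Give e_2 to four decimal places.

e_1 = v_1/‖v_1‖ = (0, -2, 2, 4)/4.8990 = (0.0000, -0.4082, 0.4082, 0.8165).
r_{12} = e_1·v_2 = -2.8577.
u_2 = v_2 + 2.8577·e_1 = (3.0000, -3.1667, 0.1667, -1.6667).
‖u_2‖ = 4.6726, so e_2 = (0.6420, -0.6777, 0.0357, -0.3567).

e_2 = (0.6420, -0.6777, 0.0357, -0.3567)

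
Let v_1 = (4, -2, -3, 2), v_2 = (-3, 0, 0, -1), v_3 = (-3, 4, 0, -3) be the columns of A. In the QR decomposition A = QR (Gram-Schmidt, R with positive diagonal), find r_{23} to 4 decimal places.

v_1 = (4, -2, -3, 2); ‖v_1‖ = 5.7446, so e_1 = (0.6963, -0.3482, -0.5222, 0.3482).
e_1·v_2 = 0.6963·(-3) + (-0.3482)·0 + (-0.5222)·0 + 0.3482·(-1) = -2.4371.
u_2 = v_2 + 2.4371·e_1 = (-1.3030, -0.8485, -1.2727, -0.1515).
‖u_2‖ = 2.0151, so e_2 = (-0.6466, -0.4211, -0.6316, -0.0752).
r_{23} = e_2·v_3 = 0.4812.

r_{23} = 0.4812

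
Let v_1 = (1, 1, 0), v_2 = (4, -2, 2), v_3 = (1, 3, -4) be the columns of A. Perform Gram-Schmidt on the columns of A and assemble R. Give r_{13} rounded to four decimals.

r_{13} = 2.8284

v_1 = (1, 1, 0); ‖v_1‖ = 1.4142, so e_1 = (0.7071, 0.7071, 0.0000).
r_{13} = e_1·v_3 = 2.8284.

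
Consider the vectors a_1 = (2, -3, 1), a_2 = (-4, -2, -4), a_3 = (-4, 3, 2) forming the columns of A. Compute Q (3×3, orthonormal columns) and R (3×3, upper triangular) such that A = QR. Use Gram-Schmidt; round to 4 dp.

a_1 = (2, -3, 1); ‖a_1‖ = 3.7417, so q_1 = (0.5345, -0.8018, 0.2673).
q_1·a_2 = 0.5345·(-4) + (-0.8018)·(-2) + 0.2673·(-4) = -1.6036.
u_2 = a_2 + 1.6036·q_1 = (-3.1429, -3.2857, -3.5714).
‖u_2‖ = 5.7817, so q_2 = (-0.5436, -0.5683, -0.6177).
q_1·a_3 = 0.5345·(-4) + (-0.8018)·3 + 0.2673·2 = -4.0089; q_2·a_3 = (-0.5436)·(-4) + (-0.5683)·3 + (-0.6177)·2 = -0.7660.
u_3 = a_3 + 4.0089·q_1 + 0.7660·q_2 = (-2.2735, -0.6496, 2.5983).
‖u_3‖ = 3.5131, so q_3 = (-0.6472, -0.1849, 0.7396).

Q = [[0.5345, -0.5436, -0.6472], [-0.8018, -0.5683, -0.1849], [0.2673, -0.6177, 0.7396]], R = [[3.7417, -1.6036, -4.0089], [0.0000, 5.7817, -0.7660], [0.0000, 0.0000, 3.5131]]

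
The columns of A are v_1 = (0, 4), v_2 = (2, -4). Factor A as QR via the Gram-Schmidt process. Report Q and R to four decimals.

Q = [[0.0000, 1.0000], [1.0000, 0.0000]], R = [[4.0000, -4.0000], [0.0000, 2.0000]]

q_1 = v_1/‖v_1‖ = (0, 4)/4.0000 = (0.0000, 1.0000).
r_{12} = q_1·v_2 = -4.0000.
u_2 = v_2 + 4.0000·q_1 = (2.0000, 0.0000).
‖u_2‖ = 2.0000, so q_2 = (1.0000, 0.0000).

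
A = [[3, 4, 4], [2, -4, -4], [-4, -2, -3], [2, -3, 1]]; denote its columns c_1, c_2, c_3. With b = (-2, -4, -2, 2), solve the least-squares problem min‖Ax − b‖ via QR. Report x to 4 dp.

e_1 = c_1/‖c_1‖ = (3, 2, -4, 2)/5.7446 = (0.5222, 0.3482, -0.6963, 0.3482).
r_{12} = e_1·c_2 = 1.0445.
u_2 = c_2 − 1.0445·e_1 = (3.4545, -4.3636, -1.2727, -3.3636).
‖u_2‖ = 6.6264, so e_2 = (0.5213, -0.6585, -0.1921, -0.5076).
r_{13} = e_1·c_3 = 3.1334; r_{23} = e_2·c_3 = 4.7880.
u_3 = c_3 − 3.1334·e_1 − 4.7880·e_2 = (-0.1325, -1.9379, 0.1014, 2.3395).
‖u_3‖ = 3.0425, so e_3 = (-0.0436, -0.6369, 0.0333, 0.7690).
Qᵀb = (-0.3482, 0.9603, 4.1061).
Back-substitute: x_3 = 4.1061/3.0425 = 1.3496.
x_2 = (0.9603 − 4.7880·1.3496)/6.6264 = -0.8302.
x_1 = (-0.3482 − 1.0445·(-0.8302) − 3.1334·1.3496)/5.7446 = -0.6458.

x = (-0.6458, -0.8302, 1.3496)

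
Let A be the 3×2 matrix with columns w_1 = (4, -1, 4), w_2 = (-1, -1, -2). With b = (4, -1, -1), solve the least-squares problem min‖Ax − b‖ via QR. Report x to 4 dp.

x = (0.8701, 1.4286)

w_1 = (4, -1, 4); ‖w_1‖ = 5.7446, so e_1 = (0.6963, -0.1741, 0.6963).
e_1·w_2 = 0.6963·(-1) + (-0.1741)·(-1) + 0.6963·(-2) = -1.9149.
u_2 = w_2 + 1.9149·e_1 = (0.3333, -1.3333, -0.6667).
‖u_2‖ = 1.5275, so e_2 = (0.2182, -0.8729, -0.4364).
Qᵀb = (2.2630, 2.1822).
Back-substitute: x_2 = 2.1822/1.5275 = 1.4286.
x_1 = (2.2630 + 1.9149·1.4286)/5.7446 = 0.8701.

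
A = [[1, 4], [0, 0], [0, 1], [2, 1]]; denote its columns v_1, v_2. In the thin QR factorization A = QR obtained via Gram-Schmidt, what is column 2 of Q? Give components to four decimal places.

v_1 = (1, 0, 0, 2); ‖v_1‖ = 2.2361, so q_1 = (0.4472, 0.0000, 0.0000, 0.8944).
q_1·v_2 = 0.4472·4 + 0.0000·0 + 0.0000·1 + 0.8944·1 = 2.6833.
u_2 = v_2 − 2.6833·q_1 = (2.8000, 0.0000, 1.0000, -1.4000).
‖u_2‖ = 3.2863, so q_2 = (0.8520, 0.0000, 0.3043, -0.4260).

q_2 = (0.8520, 0.0000, 0.3043, -0.4260)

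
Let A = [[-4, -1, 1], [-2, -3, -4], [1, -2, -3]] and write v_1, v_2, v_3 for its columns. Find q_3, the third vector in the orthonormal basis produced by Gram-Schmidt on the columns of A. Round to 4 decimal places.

v_1 = (-4, -2, 1); ‖v_1‖ = 4.5826, so q_1 = (-0.8729, -0.4364, 0.2182).
q_1·v_2 = (-0.8729)·(-1) + (-0.4364)·(-3) + 0.2182·(-2) = 1.7457.
u_2 = v_2 − 1.7457·q_1 = (0.5238, -2.2381, -2.3810).
‖u_2‖ = 3.3094, so q_2 = (0.1583, -0.6763, -0.7194).
q_1·v_3 = (-0.8729)·1 + (-0.4364)·(-4) + 0.2182·(-3) = 0.2182; q_2·v_3 = 0.1583·1 + (-0.6763)·(-4) + (-0.7194)·(-3) = 5.0217.
u_3 = v_3 − 0.2182·q_1 − 5.0217·q_2 = (0.3957, -0.5087, 0.5652).
‖u_3‖ = 0.8572, so q_3 = (0.4616, -0.5934, 0.6594).

q_3 = (0.4616, -0.5934, 0.6594)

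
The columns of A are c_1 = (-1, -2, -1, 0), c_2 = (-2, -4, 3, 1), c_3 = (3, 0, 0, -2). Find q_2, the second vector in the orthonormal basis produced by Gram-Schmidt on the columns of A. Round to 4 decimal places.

c_1 = (-1, -2, -1, 0); ‖c_1‖ = 2.4495, so q_1 = (-0.4082, -0.8165, -0.4082, 0.0000).
q_1·c_2 = (-0.4082)·(-2) + (-0.8165)·(-4) + (-0.4082)·3 + 0.0000·1 = 2.8577.
u_2 = c_2 − 2.8577·q_1 = (-0.8333, -1.6667, 4.1667, 1.0000).
‖u_2‖ = 4.6726, so q_2 = (-0.1783, -0.3567, 0.8917, 0.2140).

q_2 = (-0.1783, -0.3567, 0.8917, 0.2140)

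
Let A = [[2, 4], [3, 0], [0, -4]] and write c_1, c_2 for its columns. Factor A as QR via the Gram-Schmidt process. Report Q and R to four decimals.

c_1 = (2, 3, 0); ‖c_1‖ = 3.6056, so q_1 = (0.5547, 0.8321, 0.0000).
q_1·c_2 = 0.5547·4 + 0.8321·0 + 0.0000·(-4) = 2.2188.
u_2 = c_2 − 2.2188·q_1 = (2.7692, -1.8462, -4.0000).
‖u_2‖ = 5.2035, so q_2 = (0.5322, -0.3548, -0.7687).

Q = [[0.5547, 0.5322], [0.8321, -0.3548], [0.0000, -0.7687]], R = [[3.6056, 2.2188], [0.0000, 5.2035]]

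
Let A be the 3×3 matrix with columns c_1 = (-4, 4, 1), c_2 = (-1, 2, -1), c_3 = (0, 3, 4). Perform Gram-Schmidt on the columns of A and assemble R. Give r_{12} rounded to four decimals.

q_1 = c_1/‖c_1‖ = (-4, 4, 1)/5.7446 = (-0.6963, 0.6963, 0.1741).
r_{12} = q_1·c_2 = 1.9149.

r_{12} = 1.9149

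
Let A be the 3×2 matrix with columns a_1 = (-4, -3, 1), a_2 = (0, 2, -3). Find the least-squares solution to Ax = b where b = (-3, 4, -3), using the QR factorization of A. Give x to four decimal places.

e_1 = a_1/‖a_1‖ = (-4, -3, 1)/5.0990 = (-0.7845, -0.5883, 0.1961).
r_{12} = e_1·a_2 = -1.7650.
u_2 = a_2 + 1.7650·e_1 = (-1.3846, 0.9615, -2.6538).
‖u_2‖ = 3.1440, so e_2 = (-0.4404, 0.3058, -0.8441).
Qᵀb = (-0.5883, 5.0769).
Back-substitute: x_2 = 5.0769/3.1440 = 1.6148.
x_1 = (-0.5883 + 1.7650·1.6148)/5.0990 = 0.4436.

x = (0.4436, 1.6148)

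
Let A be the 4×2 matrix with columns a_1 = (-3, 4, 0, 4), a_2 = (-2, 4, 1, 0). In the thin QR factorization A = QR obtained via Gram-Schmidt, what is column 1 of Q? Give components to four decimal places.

q_1 = (-0.4685, 0.6247, 0.0000, 0.6247)

a_1 = (-3, 4, 0, 4); ‖a_1‖ = 6.4031, so q_1 = (-0.4685, 0.6247, 0.0000, 0.6247).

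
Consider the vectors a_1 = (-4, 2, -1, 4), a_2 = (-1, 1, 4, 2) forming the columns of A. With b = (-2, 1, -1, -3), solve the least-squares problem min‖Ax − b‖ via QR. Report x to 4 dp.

x = (0.0672, -0.3487)

e_1 = a_1/‖a_1‖ = (-4, 2, -1, 4)/6.0828 = (-0.6576, 0.3288, -0.1644, 0.6576).
r_{12} = e_1·a_2 = 1.6440.
u_2 = a_2 − 1.6440·e_1 = (0.0811, 0.4595, 4.2703, 0.9189).
‖u_2‖ = 4.3929, so e_2 = (0.0185, 0.1046, 0.9721, 0.2092).
Qᵀb = (-0.1644, -1.5320).
Back-substitute: x_2 = -1.5320/4.3929 = -0.3487.
x_1 = (-0.1644 − 1.6440·(-0.3487))/6.0828 = 0.0672.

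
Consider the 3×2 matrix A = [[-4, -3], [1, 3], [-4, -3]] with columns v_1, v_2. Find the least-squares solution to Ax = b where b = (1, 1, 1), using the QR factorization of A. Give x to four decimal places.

x = (-0.6667, 0.5556)

e_1 = v_1/‖v_1‖ = (-4, 1, -4)/5.7446 = (-0.6963, 0.1741, -0.6963).
r_{12} = e_1·v_2 = 4.7001.
u_2 = v_2 − 4.7001·e_1 = (0.2727, 2.1818, 0.2727).
‖u_2‖ = 2.2156, so e_2 = (0.1231, 0.9847, 0.1231).
Qᵀb = (-1.2185, 1.2309).
Back-substitute: x_2 = 1.2309/2.2156 = 0.5556.
x_1 = (-1.2185 − 4.7001·0.5556)/5.7446 = -0.6667.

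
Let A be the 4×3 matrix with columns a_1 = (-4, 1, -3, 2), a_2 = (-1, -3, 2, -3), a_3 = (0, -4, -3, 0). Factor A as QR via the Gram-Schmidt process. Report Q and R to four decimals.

a_1 = (-4, 1, -3, 2); ‖a_1‖ = 5.4772, so q_1 = (-0.7303, 0.1826, -0.5477, 0.3651).
q_1·a_2 = (-0.7303)·(-1) + 0.1826·(-3) + (-0.5477)·2 + 0.3651·(-3) = -2.0083.
u_2 = a_2 + 2.0083·q_1 = (-2.4667, -2.6333, 0.9000, -2.2667).
‖u_2‖ = 4.3551, so q_2 = (-0.5664, -0.6047, 0.2067, -0.5205).
q_1·a_3 = (-0.7303)·0 + 0.1826·(-4) + (-0.5477)·(-3) + 0.3651·0 = 0.9129; q_2·a_3 = (-0.5664)·0 + (-0.6047)·(-4) + 0.2067·(-3) + (-0.5205)·0 = 1.7987.
u_3 = a_3 − 0.9129·q_1 − 1.7987·q_2 = (1.6854, -3.0791, -2.8717, 0.6028).
‖u_3‖ = 4.5751, so q_3 = (0.3684, -0.6730, -0.6277, 0.1318).

Q = [[-0.7303, -0.5664, 0.3684], [0.1826, -0.6047, -0.6730], [-0.5477, 0.2067, -0.6277], [0.3651, -0.5205, 0.1318]], R = [[5.4772, -2.0083, 0.9129], [0.0000, 4.3551, 1.7987], [0.0000, 0.0000, 4.5751]]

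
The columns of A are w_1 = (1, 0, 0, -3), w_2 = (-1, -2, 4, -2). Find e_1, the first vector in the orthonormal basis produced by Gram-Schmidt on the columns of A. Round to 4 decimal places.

e_1 = (0.3162, 0.0000, 0.0000, -0.9487)

w_1 = (1, 0, 0, -3); ‖w_1‖ = 3.1623, so e_1 = (0.3162, 0.0000, 0.0000, -0.9487).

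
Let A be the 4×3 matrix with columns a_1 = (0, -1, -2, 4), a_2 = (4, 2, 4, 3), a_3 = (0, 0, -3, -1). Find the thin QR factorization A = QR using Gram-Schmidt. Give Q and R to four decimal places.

Q = [[0.0000, 0.5976, 0.6282], [-0.2182, 0.3130, 0.3732], [-0.4364, 0.6260, -0.6434], [0.8729, 0.3913, -0.2284]], R = [[4.5826, 0.4364, 0.4364], [0.0000, 6.6940, -2.2693], [0.0000, 0.0000, 2.1587]]

a_1 = (0, -1, -2, 4); ‖a_1‖ = 4.5826, so q_1 = (0.0000, -0.2182, -0.4364, 0.8729).
q_1·a_2 = 0.0000·4 + (-0.2182)·2 + (-0.4364)·4 + 0.8729·3 = 0.4364.
u_2 = a_2 − 0.4364·q_1 = (4.0000, 2.0952, 4.1905, 2.6190).
‖u_2‖ = 6.6940, so q_2 = (0.5976, 0.3130, 0.6260, 0.3913).
q_1·a_3 = 0.0000·0 + (-0.2182)·0 + (-0.4364)·(-3) + 0.8729·(-1) = 0.4364; q_2·a_3 = 0.5976·0 + 0.3130·0 + 0.6260·(-3) + 0.3913·(-1) = -2.2693.
u_3 = a_3 − 0.4364·q_1 + 2.2693·q_2 = (1.3560, 0.8055, -1.3889, -0.4931).
‖u_3‖ = 2.1587, so q_3 = (0.6282, 0.3732, -0.6434, -0.2284).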